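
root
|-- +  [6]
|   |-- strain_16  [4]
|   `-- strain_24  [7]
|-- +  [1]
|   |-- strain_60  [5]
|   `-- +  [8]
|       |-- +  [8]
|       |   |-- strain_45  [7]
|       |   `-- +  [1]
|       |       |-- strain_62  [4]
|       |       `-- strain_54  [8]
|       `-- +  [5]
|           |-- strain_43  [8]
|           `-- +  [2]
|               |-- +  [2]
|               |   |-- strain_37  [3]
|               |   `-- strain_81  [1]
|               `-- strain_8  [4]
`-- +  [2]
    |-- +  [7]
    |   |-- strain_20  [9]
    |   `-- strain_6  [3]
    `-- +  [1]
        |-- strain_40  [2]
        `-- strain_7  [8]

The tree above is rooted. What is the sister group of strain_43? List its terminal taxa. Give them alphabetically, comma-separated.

strain_37, strain_8, strain_81

strain_43 attaches to the tree at the node subtending (strain_43,((strain_37,strain_81),strain_8)).
The other lineage descending from that same node — the sister group — is ((strain_37,strain_81),strain_8); its 3 tips in alphabetical order are the answer.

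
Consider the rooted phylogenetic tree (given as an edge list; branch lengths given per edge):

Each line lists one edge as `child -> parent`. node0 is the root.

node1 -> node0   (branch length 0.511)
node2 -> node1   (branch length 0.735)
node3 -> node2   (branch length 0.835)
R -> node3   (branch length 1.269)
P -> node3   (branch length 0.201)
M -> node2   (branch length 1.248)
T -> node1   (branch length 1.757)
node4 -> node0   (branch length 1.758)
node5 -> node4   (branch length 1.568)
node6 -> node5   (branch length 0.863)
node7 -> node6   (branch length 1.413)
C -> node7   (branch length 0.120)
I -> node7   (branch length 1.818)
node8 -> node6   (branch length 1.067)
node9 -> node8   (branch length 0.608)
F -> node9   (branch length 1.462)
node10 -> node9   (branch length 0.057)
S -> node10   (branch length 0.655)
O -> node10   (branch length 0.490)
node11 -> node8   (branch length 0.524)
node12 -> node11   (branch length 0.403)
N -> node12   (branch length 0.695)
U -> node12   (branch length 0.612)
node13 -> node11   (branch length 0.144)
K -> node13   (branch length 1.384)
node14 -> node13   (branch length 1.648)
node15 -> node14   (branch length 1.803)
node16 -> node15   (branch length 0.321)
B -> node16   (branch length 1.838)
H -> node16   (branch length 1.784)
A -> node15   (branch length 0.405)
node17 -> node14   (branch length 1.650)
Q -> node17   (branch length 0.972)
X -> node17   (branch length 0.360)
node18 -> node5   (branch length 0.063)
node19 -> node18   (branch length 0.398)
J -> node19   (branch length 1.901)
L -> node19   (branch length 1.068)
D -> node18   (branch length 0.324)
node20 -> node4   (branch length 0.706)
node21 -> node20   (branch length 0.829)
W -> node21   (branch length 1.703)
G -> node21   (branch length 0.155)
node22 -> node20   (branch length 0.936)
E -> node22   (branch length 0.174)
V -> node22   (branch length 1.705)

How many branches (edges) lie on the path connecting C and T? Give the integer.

7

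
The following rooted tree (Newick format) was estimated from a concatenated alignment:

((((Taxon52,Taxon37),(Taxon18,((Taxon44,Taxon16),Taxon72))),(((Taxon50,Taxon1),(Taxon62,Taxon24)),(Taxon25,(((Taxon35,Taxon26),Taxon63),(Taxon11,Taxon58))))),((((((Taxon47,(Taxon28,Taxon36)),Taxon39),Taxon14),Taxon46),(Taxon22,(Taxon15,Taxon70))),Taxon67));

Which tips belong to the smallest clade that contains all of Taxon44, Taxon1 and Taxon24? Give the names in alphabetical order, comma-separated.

Taxon1, Taxon11, Taxon16, Taxon18, Taxon24, Taxon25, Taxon26, Taxon35, Taxon37, Taxon44, Taxon50, Taxon52, Taxon58, Taxon62, Taxon63, Taxon72

Tracing Taxon44: it sits inside (Taxon44,Taxon16).
Tracing Taxon1: it sits inside (Taxon50,Taxon1).
Tracing Taxon24: it sits inside (Taxon62,Taxon24).
The smallest clade enclosing all 3 is (((Taxon52,Taxon37),(Taxon18,((Taxon44,Taxon16),Taxon72))),(((Taxon50,Taxon1),(Taxon62,Taxon24)),(Taxon25,(((Taxon35,Taxon26),Taxon63),(Taxon11,Taxon58))))); the answer is its 16 terminal taxa in alphabetical order.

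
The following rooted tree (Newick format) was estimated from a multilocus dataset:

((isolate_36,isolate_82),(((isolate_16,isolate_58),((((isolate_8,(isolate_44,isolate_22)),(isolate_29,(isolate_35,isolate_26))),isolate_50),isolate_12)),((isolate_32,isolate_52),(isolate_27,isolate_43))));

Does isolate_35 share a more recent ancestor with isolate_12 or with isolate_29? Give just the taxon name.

The MRCA of isolate_35 and isolate_29 subtends (isolate_29,(isolate_35,isolate_26)) (3 taxa).
The MRCA of isolate_35 and isolate_12 subtends ((((isolate_8,(isolate_44,isolate_22)),(isolate_29,(isolate_35,isolate_26))),isolate_50),isolate_12) (8 taxa).
The first is nested inside the second, so isolate_35 shares a more recent common ancestor with isolate_29.

isolate_29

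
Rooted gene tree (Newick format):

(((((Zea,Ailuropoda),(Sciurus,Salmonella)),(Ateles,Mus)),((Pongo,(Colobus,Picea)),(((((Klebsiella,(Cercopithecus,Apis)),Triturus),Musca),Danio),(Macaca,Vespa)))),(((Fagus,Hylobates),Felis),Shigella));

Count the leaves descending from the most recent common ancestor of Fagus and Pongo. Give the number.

The MRCA of Fagus and Pongo is the root, so the clade is the entire tree.
That clade contains 21 terminal taxa: Ailuropoda, Apis, Ateles, Cercopithecus, Colobus, Danio, Fagus, Felis, Hylobates, Klebsiella, Macaca, Mus, Musca, Picea, Pongo, Salmonella, Sciurus, Shigella, Triturus, Vespa, Zea.

21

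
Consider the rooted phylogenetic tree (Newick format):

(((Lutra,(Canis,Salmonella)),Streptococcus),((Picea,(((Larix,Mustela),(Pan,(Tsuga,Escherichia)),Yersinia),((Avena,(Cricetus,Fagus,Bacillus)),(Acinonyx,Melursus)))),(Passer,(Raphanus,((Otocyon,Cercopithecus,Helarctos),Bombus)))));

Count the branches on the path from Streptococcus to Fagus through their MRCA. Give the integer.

The MRCA of Streptococcus and Fagus is the root of the tree.
From Streptococcus up to that node: 2 branches. From Fagus up to the same node: 7 branches. Total: 2 + 7 = 9.

9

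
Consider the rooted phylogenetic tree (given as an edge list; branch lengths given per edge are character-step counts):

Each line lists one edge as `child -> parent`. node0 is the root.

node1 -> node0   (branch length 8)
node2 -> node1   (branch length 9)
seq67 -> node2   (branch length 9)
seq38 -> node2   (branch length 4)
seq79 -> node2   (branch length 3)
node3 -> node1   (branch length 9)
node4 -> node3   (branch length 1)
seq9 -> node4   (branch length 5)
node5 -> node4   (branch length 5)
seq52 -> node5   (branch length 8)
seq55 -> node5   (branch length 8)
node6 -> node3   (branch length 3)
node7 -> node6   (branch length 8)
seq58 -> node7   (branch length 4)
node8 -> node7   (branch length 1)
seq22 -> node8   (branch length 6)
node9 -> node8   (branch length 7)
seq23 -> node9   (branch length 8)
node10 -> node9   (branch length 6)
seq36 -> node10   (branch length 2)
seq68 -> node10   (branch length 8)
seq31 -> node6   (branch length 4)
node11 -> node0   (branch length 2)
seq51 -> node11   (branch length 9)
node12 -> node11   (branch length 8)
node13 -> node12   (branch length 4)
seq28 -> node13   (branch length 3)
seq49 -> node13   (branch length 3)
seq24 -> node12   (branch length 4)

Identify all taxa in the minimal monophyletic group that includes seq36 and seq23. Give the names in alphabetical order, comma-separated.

Tracing seq36: it sits inside (seq36,seq68).
Tracing seq23: it sits inside (seq23,(seq36,seq68)).
The smallest clade enclosing both is (seq23,(seq36,seq68)); the answer is its 3 terminal taxa in alphabetical order.

seq23, seq36, seq68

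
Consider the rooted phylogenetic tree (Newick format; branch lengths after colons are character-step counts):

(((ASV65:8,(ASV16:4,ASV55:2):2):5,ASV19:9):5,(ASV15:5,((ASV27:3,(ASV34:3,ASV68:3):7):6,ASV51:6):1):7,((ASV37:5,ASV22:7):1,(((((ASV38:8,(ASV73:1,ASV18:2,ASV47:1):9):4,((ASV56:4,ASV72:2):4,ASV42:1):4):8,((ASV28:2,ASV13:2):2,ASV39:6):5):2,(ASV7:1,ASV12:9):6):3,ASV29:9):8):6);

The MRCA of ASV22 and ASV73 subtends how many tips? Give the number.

15

The MRCA of ASV22 and ASV73 is the node subtending ((ASV37,ASV22),(((((ASV38,(ASV73,ASV18,ASV47)),((ASV56,ASV72),ASV42)),((ASV28,ASV13),ASV39)),(ASV7,ASV12)),ASV29)).
That clade contains 15 terminal taxa: ASV12, ASV13, ASV18, ASV22, ASV28, ASV29, ASV37, ASV38, ASV39, ASV42, ASV47, ASV56, ASV7, ASV72, ASV73.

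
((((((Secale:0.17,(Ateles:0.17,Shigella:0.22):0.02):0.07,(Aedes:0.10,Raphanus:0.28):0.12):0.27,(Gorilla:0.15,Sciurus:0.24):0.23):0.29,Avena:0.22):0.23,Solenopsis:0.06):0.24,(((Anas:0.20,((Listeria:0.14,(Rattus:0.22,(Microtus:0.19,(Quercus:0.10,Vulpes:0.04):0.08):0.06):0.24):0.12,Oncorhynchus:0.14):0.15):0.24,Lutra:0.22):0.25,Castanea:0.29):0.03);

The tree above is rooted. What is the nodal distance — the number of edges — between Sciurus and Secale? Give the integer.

5

The MRCA of Sciurus and Secale is the node subtending (((Secale,(Ateles,Shigella)),(Aedes,Raphanus)),(Gorilla,Sciurus)).
From Sciurus up to that node: 2 branches. From Secale up to the same node: 3 branches. Total: 2 + 3 = 5.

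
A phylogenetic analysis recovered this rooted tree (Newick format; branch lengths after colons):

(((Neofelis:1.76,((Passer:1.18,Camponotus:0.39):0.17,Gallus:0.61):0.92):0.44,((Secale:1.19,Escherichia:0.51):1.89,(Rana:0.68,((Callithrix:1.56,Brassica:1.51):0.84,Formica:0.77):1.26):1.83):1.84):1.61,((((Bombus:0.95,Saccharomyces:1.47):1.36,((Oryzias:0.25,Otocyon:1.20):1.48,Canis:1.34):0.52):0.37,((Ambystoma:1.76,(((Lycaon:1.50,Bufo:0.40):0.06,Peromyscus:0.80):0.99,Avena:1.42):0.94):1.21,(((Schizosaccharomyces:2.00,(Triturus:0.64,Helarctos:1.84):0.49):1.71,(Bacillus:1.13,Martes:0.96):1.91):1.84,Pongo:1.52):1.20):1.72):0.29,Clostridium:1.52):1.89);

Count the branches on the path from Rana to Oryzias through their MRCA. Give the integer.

10

The MRCA of Rana and Oryzias is the root of the tree.
From Rana up to that node: 4 branches. From Oryzias up to the same node: 6 branches. Total: 4 + 6 = 10.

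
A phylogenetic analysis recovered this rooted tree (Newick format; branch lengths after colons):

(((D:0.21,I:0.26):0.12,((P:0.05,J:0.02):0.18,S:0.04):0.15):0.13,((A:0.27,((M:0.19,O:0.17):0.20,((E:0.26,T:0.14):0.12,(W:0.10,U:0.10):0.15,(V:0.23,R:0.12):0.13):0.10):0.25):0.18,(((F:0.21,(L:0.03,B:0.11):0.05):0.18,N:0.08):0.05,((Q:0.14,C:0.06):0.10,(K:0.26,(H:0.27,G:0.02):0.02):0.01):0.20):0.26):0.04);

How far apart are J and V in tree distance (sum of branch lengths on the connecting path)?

1.41

The path runs J → … → MRCA → … → V; the MRCA is the root of the tree.
Branch lengths along that path: 0.02 + 0.18 + 0.15 + 0.13 + 0.04 + 0.18 + 0.25 + 0.10 + 0.13 + 0.23 = 1.41.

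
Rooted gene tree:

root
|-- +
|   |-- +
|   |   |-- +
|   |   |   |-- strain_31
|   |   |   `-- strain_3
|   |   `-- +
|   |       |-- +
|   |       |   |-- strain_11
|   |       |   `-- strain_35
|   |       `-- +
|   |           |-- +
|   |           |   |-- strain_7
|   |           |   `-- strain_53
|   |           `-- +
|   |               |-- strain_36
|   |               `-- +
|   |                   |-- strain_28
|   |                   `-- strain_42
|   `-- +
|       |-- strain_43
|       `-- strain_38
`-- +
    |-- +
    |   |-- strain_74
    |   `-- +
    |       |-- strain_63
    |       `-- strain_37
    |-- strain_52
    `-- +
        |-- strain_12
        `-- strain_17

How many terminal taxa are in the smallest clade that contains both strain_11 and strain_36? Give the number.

The MRCA of strain_11 and strain_36 is the node subtending ((strain_11,strain_35),((strain_7,strain_53),(strain_36,(strain_28,strain_42)))).
That clade contains 7 terminal taxa: strain_11, strain_28, strain_35, strain_36, strain_42, strain_53, strain_7.

7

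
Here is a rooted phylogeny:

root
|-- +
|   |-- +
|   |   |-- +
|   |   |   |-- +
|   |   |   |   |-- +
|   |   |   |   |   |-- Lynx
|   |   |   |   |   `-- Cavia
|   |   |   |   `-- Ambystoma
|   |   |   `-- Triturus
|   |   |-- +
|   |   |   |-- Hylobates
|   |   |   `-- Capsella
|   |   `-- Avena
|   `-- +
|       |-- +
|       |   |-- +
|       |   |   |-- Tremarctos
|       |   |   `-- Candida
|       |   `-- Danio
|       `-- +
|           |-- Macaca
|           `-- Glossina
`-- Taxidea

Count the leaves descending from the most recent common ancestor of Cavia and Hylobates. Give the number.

7

The MRCA of Cavia and Hylobates is the node subtending ((((Lynx,Cavia),Ambystoma),Triturus),(Hylobates,Capsella),Avena).
That clade contains 7 terminal taxa: Ambystoma, Avena, Capsella, Cavia, Hylobates, Lynx, Triturus.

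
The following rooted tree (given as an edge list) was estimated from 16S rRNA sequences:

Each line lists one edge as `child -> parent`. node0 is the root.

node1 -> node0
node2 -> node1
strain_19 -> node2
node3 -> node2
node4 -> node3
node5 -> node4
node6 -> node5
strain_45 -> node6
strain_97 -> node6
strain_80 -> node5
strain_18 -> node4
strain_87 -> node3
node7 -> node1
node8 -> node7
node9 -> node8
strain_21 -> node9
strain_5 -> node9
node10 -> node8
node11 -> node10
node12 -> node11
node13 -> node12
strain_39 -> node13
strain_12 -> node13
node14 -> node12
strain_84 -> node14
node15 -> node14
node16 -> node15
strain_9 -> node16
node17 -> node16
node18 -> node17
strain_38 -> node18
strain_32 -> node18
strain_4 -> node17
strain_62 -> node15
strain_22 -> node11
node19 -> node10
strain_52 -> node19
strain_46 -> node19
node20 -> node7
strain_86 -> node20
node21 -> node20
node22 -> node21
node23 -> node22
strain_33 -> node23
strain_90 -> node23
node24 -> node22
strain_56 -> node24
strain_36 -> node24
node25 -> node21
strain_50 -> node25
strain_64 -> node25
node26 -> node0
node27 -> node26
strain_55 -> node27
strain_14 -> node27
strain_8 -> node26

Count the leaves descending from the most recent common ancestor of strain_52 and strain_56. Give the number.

20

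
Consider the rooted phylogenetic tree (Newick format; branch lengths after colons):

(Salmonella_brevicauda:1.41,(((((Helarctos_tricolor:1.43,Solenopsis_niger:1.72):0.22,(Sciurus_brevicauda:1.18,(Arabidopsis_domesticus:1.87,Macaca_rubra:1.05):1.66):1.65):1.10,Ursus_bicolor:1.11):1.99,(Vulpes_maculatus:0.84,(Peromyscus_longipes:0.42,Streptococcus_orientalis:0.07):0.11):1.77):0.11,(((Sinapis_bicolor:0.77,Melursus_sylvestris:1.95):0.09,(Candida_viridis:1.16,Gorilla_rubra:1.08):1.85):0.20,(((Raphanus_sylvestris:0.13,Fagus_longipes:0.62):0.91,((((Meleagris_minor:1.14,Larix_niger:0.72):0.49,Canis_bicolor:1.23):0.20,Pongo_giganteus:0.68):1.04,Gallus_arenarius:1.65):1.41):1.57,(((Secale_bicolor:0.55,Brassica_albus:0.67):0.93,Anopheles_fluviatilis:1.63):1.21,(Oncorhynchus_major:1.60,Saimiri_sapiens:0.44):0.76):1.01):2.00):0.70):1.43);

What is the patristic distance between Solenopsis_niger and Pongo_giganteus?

12.54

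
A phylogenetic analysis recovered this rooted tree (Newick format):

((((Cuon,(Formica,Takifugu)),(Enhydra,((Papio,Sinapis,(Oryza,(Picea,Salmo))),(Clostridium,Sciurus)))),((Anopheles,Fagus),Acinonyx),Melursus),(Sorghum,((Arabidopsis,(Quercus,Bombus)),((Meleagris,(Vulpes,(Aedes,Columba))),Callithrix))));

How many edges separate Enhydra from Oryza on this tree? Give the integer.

The MRCA of Enhydra and Oryza is the node subtending (Enhydra,((Papio,Sinapis,(Oryza,(Picea,Salmo))),(Clostridium,Sciurus))).
From Enhydra up to that node: 1 branch. From Oryza up to the same node: 4 branches. Total: 1 + 4 = 5.

5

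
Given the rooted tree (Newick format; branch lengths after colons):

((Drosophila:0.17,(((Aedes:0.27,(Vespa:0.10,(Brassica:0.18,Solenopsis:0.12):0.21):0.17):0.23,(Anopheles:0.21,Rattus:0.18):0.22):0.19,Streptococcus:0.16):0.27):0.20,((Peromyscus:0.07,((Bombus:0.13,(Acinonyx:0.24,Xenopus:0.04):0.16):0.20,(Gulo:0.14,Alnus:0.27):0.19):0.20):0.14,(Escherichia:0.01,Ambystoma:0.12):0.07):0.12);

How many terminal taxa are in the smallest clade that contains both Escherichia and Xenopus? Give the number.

8

The MRCA of Escherichia and Xenopus is the node subtending ((Peromyscus,((Bombus,(Acinonyx,Xenopus)),(Gulo,Alnus))),(Escherichia,Ambystoma)).
That clade contains 8 terminal taxa: Acinonyx, Alnus, Ambystoma, Bombus, Escherichia, Gulo, Peromyscus, Xenopus.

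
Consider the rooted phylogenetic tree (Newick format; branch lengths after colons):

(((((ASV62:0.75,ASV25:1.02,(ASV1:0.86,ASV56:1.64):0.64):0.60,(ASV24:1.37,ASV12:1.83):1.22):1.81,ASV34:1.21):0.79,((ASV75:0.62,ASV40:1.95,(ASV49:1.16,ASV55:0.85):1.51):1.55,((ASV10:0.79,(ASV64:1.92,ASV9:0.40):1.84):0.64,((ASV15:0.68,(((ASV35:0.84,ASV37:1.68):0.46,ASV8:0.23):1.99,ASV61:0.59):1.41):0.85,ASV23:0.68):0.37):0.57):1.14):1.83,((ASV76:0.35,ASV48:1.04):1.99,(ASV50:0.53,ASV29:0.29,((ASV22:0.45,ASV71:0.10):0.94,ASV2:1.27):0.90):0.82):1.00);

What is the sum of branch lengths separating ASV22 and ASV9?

10.53

The path runs ASV22 → … → MRCA → … → ASV9; the MRCA is the root of the tree.
Branch lengths along that path: 0.45 + 0.94 + 0.90 + 0.82 + 1.00 + 1.83 + 1.14 + 0.57 + 0.64 + 1.84 + 0.40 = 10.53.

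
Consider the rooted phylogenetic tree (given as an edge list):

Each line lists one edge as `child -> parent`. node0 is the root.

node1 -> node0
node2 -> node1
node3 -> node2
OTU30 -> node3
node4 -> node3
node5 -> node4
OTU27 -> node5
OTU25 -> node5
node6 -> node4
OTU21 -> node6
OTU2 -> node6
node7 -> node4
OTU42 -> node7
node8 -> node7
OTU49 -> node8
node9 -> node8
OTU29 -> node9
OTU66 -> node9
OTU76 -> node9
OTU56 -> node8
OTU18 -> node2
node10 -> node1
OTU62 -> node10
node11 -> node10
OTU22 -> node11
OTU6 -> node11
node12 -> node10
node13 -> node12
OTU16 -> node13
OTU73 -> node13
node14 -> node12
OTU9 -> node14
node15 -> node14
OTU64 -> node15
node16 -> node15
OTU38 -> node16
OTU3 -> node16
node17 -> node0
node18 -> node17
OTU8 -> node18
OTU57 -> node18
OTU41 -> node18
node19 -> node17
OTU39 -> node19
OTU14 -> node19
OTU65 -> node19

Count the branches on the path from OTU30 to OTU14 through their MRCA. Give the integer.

7

The MRCA of OTU30 and OTU14 is the root of the tree.
From OTU30 up to that node: 4 branches. From OTU14 up to the same node: 3 branches. Total: 4 + 3 = 7.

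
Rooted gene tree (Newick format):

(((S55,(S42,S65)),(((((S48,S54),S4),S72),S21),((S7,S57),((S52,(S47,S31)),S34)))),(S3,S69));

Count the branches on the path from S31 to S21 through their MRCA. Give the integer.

7

The MRCA of S31 and S21 is the node subtending (((((S48,S54),S4),S72),S21),((S7,S57),((S52,(S47,S31)),S34))).
From S31 up to that node: 5 branches. From S21 up to the same node: 2 branches. Total: 5 + 2 = 7.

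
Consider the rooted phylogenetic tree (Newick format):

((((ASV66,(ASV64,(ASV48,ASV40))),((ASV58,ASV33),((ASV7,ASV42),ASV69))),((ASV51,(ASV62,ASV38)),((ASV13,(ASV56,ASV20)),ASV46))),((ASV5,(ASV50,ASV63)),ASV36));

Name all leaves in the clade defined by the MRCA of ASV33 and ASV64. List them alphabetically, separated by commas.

ASV33, ASV40, ASV42, ASV48, ASV58, ASV64, ASV66, ASV69, ASV7

Tracing ASV33: it sits inside (ASV58,ASV33).
Tracing ASV64: it sits inside (ASV64,(ASV48,ASV40)).
The smallest clade enclosing both is ((ASV66,(ASV64,(ASV48,ASV40))),((ASV58,ASV33),((ASV7,ASV42),ASV69))); the answer is its 9 terminal taxa in alphabetical order.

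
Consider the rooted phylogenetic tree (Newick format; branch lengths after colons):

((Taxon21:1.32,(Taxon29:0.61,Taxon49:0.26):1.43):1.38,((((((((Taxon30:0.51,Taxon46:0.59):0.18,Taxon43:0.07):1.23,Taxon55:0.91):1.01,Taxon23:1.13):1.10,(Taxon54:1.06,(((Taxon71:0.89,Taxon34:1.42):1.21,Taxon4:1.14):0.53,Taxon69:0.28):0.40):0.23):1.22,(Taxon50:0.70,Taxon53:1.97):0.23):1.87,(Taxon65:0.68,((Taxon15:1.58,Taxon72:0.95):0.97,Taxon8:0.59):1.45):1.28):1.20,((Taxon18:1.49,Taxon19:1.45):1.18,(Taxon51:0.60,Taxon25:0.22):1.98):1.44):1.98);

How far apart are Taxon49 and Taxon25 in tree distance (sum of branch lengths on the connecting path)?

The path runs Taxon49 → … → MRCA → … → Taxon25; the MRCA is the root of the tree.
Branch lengths along that path: 0.26 + 1.43 + 1.38 + 1.98 + 1.44 + 1.98 + 0.22 = 8.69.

8.69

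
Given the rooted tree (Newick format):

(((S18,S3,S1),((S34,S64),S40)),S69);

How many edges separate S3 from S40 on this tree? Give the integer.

4

The MRCA of S3 and S40 is the node subtending ((S18,S3,S1),((S34,S64),S40)).
From S3 up to that node: 2 branches. From S40 up to the same node: 2 branches. Total: 2 + 2 = 4.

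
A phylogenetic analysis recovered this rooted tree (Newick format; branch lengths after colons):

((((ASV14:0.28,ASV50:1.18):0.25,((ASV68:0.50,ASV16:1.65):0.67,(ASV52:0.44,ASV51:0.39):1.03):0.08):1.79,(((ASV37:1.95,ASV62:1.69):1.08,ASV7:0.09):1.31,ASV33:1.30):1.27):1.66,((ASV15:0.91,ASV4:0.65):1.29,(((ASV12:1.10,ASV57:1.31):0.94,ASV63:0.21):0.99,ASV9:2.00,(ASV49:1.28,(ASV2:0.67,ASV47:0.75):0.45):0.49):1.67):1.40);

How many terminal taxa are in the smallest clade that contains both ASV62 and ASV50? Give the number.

The MRCA of ASV62 and ASV50 is the node subtending (((ASV14,ASV50),((ASV68,ASV16),(ASV52,ASV51))),(((ASV37,ASV62),ASV7),ASV33)).
That clade contains 10 terminal taxa: ASV14, ASV16, ASV33, ASV37, ASV50, ASV51, ASV52, ASV62, ASV68, ASV7.

10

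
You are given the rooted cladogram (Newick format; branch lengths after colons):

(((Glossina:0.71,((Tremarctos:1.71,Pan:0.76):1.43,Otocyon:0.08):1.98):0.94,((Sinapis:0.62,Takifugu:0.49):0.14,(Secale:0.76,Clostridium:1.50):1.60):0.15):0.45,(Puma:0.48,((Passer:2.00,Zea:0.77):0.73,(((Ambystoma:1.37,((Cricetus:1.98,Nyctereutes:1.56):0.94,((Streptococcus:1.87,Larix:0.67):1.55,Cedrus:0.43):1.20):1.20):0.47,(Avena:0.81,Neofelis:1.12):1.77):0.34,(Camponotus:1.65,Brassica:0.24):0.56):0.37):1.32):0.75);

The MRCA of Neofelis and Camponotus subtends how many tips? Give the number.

The MRCA of Neofelis and Camponotus is the node subtending (((Ambystoma,((Cricetus,Nyctereutes),((Streptococcus,Larix),Cedrus))),(Avena,Neofelis)),(Camponotus,Brassica)).
That clade contains 10 terminal taxa: Ambystoma, Avena, Brassica, Camponotus, Cedrus, Cricetus, Larix, Neofelis, Nyctereutes, Streptococcus.

10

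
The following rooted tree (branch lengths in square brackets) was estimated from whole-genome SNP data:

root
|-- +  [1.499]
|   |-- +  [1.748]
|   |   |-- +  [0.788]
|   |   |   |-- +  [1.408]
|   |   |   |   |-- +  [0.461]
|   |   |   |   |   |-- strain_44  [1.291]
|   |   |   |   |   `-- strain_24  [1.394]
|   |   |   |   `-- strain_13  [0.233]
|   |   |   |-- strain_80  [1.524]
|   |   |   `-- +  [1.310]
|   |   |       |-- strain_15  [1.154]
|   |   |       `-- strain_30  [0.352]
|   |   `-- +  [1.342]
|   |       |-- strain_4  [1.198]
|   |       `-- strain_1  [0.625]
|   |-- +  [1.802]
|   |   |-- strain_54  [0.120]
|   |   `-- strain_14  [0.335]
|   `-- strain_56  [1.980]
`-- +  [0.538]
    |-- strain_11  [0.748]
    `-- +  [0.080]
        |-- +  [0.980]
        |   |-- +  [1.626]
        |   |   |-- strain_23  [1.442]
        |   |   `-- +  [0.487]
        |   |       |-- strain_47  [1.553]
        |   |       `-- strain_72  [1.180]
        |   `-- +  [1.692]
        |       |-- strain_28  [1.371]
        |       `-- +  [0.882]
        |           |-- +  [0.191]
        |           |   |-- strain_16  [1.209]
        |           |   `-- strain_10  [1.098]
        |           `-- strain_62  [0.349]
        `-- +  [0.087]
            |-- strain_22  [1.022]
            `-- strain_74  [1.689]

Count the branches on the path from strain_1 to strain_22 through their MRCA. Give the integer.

The MRCA of strain_1 and strain_22 is the root of the tree.
From strain_1 up to that node: 4 branches. From strain_22 up to the same node: 4 branches. Total: 4 + 4 = 8.

8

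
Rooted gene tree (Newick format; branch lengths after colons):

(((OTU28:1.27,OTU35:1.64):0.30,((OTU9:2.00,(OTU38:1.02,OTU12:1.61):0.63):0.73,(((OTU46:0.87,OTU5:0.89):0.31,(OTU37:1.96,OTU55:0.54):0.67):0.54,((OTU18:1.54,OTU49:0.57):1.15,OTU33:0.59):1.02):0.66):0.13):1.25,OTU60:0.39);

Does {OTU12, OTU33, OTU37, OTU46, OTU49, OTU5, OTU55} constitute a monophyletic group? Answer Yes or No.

No

The MRCA of the listed taxa subtends ((OTU9,(OTU38,OTU12)),(((OTU46,OTU5),(OTU37,OTU55)),((OTU18,OTU49),OTU33))).
That clade also contains OTU18, OTU38, OTU9, which are not in the proposed group, so the group is not monophyletic.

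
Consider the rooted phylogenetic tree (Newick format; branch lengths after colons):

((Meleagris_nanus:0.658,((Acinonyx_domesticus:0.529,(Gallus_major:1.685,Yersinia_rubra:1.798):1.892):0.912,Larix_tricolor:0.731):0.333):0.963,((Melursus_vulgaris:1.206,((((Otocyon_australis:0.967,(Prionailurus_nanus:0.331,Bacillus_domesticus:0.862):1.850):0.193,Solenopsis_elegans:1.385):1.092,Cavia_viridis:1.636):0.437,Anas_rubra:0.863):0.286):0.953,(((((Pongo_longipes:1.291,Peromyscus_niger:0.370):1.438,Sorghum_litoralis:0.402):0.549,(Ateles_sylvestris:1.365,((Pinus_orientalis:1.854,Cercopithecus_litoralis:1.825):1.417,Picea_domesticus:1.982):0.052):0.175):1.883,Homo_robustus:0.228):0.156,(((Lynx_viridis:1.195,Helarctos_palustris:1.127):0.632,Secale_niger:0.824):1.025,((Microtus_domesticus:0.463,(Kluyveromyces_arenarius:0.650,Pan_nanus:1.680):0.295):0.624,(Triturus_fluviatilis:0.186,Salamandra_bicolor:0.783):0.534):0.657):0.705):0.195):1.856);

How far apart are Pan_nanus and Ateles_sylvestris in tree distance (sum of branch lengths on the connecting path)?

The path runs Pan_nanus → … → MRCA → … → Ateles_sylvestris; the MRCA is the node subtending (((((Pongo_longipes,Peromyscus_niger),Sorghum_litoralis),(Ateles_sylvestris,((Pinus_orientalis,Cercopithecus_litoralis),Picea_domesticus))),Homo_robustus),(((Lynx_viridis,Helarctos_palustris),Secale_niger),((Microtus_domesticus,(Kluyveromyces_arenarius,Pan_nanus)),(Triturus_fluviatilis,Salamandra_bicolor)))).
Branch lengths along that path: 1.680 + 0.295 + 0.624 + 0.657 + 0.705 + 0.156 + 1.883 + 0.175 + 1.365 = 7.540.

7.540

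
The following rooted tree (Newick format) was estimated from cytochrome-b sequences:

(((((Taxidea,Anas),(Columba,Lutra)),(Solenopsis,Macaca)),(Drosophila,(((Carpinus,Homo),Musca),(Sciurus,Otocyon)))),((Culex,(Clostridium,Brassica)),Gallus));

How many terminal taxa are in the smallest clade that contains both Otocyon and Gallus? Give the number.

16

The MRCA of Otocyon and Gallus is the root, so the clade is the entire tree.
That clade contains 16 terminal taxa: Anas, Brassica, Carpinus, Clostridium, Columba, Culex, Drosophila, Gallus, Homo, Lutra, Macaca, Musca, Otocyon, Sciurus, Solenopsis, Taxidea.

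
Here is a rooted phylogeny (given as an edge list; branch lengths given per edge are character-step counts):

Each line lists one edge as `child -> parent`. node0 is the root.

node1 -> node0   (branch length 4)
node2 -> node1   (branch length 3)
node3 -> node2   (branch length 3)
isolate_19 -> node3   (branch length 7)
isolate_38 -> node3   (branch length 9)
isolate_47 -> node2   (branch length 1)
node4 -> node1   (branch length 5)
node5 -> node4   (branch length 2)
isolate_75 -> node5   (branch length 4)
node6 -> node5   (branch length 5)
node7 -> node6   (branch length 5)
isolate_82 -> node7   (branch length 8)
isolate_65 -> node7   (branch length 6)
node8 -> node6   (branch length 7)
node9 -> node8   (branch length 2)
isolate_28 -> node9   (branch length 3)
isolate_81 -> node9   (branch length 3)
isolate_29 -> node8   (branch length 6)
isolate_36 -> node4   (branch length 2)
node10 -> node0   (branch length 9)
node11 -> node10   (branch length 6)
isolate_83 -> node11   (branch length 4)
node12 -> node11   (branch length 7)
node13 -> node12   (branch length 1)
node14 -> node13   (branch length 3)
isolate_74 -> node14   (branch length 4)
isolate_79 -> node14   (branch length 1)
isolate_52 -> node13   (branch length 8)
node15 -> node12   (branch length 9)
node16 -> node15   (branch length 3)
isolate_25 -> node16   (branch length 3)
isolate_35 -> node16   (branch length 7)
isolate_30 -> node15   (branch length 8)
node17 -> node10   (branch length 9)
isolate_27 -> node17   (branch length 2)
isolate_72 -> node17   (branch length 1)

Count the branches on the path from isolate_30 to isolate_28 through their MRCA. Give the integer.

12

The MRCA of isolate_30 and isolate_28 is the root of the tree.
From isolate_30 up to that node: 5 branches. From isolate_28 up to the same node: 7 branches. Total: 5 + 7 = 12.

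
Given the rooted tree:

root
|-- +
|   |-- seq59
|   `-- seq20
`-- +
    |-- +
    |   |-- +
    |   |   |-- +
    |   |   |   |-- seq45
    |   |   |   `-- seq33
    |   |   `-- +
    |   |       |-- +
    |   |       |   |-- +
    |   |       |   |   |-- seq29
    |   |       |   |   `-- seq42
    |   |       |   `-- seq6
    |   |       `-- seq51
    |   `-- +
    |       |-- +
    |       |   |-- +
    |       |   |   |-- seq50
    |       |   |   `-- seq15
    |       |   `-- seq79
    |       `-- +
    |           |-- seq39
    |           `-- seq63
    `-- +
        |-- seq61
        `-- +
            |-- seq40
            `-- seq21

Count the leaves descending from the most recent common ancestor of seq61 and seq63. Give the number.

14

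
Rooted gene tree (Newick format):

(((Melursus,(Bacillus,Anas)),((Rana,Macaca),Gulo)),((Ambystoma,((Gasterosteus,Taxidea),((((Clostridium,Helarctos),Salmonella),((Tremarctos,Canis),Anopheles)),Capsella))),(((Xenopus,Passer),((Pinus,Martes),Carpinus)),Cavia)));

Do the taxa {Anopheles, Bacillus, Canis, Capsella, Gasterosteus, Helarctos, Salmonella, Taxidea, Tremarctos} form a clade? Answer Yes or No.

No

The MRCA of the listed taxa is the root, so the smallest clade containing them is the whole tree.
That clade also contains Ambystoma, Anas, Carpinus, Cavia, Clostridium, Gulo, Macaca, Martes, Melursus, Passer, Pinus, Rana, Xenopus, which are not in the proposed group, so the group is not monophyletic.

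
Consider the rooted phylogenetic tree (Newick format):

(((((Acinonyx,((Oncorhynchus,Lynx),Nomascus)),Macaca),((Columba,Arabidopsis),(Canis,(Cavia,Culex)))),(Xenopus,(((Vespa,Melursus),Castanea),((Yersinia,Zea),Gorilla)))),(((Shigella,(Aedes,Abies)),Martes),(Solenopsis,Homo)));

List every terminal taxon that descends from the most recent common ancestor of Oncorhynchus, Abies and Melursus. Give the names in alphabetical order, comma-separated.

Tracing Oncorhynchus: it sits inside (Oncorhynchus,Lynx).
Tracing Abies: it sits inside (Aedes,Abies).
Tracing Melursus: it sits inside (Vespa,Melursus).
The smallest clade enclosing all 3 is the whole tree (their MRCA is the root), so the answer is all 23 tips in alphabetical order.

Abies, Acinonyx, Aedes, Arabidopsis, Canis, Castanea, Cavia, Columba, Culex, Gorilla, Homo, Lynx, Macaca, Martes, Melursus, Nomascus, Oncorhynchus, Shigella, Solenopsis, Vespa, Xenopus, Yersinia, Zea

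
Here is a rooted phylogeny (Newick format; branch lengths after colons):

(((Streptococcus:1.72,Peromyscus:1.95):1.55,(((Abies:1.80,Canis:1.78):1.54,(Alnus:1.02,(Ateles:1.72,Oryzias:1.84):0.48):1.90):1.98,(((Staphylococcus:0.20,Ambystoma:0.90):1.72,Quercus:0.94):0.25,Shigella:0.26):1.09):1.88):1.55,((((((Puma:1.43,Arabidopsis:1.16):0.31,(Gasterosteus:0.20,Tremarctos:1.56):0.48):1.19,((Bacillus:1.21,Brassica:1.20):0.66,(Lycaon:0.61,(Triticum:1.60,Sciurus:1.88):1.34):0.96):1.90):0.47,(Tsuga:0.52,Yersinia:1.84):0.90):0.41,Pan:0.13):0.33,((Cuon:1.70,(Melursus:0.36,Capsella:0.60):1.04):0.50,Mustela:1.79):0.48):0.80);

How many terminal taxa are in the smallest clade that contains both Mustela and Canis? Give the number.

27

The MRCA of Mustela and Canis is the root, so the clade is the entire tree.
That clade contains 27 terminal taxa: Abies, Alnus, Ambystoma, Arabidopsis, Ateles, Bacillus, Brassica, Canis, Capsella, Cuon, Gasterosteus, Lycaon, Melursus, Mustela, Oryzias, Pan, Peromyscus, Puma, Quercus, Sciurus, Shigella, Staphylococcus, Streptococcus, Tremarctos, Triticum, Tsuga, Yersinia.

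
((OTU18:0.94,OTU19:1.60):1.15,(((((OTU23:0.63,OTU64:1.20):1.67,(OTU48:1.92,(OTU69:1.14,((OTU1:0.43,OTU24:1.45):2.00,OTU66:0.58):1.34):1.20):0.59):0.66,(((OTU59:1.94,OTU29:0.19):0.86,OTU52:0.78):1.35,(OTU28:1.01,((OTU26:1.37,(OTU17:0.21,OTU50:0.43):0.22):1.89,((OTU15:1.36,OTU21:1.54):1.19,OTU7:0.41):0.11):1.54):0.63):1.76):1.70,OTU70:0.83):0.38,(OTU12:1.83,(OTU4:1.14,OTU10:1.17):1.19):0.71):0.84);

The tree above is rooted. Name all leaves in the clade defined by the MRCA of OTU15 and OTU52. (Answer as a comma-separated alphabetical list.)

OTU15, OTU17, OTU21, OTU26, OTU28, OTU29, OTU50, OTU52, OTU59, OTU7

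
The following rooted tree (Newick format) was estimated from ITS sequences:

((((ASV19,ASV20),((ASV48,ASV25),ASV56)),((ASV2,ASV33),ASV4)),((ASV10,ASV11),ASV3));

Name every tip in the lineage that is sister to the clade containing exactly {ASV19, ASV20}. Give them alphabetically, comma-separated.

The clade containing exactly {ASV19, ASV20} attaches to the tree at the node subtending ((ASV19,ASV20),((ASV48,ASV25),ASV56)).
The other lineage descending from that same node — the sister group — is ((ASV48,ASV25),ASV56); its 3 tips in alphabetical order are the answer.

ASV25, ASV48, ASV56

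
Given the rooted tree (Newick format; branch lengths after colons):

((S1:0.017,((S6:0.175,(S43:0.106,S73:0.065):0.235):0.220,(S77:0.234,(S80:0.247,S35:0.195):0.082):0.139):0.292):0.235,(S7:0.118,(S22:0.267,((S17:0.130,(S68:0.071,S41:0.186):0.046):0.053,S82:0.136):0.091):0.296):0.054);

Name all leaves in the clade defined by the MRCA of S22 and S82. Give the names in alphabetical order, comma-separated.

Tracing S22: it sits inside (S22,((S17,(S68,S41)),S82)).
Tracing S82: it sits inside ((S17,(S68,S41)),S82).
The smallest clade enclosing both is (S22,((S17,(S68,S41)),S82)); the answer is its 5 terminal taxa in alphabetical order.

S17, S22, S41, S68, S82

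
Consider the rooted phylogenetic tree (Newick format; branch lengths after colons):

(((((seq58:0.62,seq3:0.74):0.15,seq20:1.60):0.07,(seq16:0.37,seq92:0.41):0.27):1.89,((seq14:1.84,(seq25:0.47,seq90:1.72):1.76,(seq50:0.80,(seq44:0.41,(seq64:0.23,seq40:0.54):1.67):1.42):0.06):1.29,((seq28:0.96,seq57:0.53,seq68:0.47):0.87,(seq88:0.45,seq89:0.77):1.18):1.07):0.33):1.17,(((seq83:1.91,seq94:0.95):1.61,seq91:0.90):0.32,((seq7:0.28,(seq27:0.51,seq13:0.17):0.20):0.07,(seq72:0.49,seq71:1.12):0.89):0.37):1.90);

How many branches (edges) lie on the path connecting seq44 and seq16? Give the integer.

The MRCA of seq44 and seq16 is the node subtending ((((seq58,seq3),seq20),(seq16,seq92)),((seq14,(seq25,seq90),(seq50,(seq44,(seq64,seq40)))),((seq28,seq57,seq68),(seq88,seq89)))).
From seq44 up to that node: 5 branches. From seq16 up to the same node: 3 branches. Total: 5 + 3 = 8.

8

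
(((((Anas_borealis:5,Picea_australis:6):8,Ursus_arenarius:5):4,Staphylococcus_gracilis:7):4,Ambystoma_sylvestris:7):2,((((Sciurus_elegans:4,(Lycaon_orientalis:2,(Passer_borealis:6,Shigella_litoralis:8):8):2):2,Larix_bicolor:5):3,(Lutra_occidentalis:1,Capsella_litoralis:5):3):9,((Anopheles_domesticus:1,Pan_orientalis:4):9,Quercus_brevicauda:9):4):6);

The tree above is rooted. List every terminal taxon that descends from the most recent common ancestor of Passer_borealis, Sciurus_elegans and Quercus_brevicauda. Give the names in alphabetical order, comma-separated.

Tracing Passer_borealis: it sits inside (Passer_borealis,Shigella_litoralis).
Tracing Sciurus_elegans: it sits inside (Sciurus_elegans,(Lycaon_orientalis,(Passer_borealis,Shigella_litoralis))).
Tracing Quercus_brevicauda: it sits inside ((Anopheles_domesticus,Pan_orientalis),Quercus_brevicauda).
The smallest clade enclosing all 3 is ((((Sciurus_elegans,(Lycaon_orientalis,(Passer_borealis,Shigella_litoralis))),Larix_bicolor),(Lutra_occidentalis,Capsella_litoralis)),((Anopheles_domesticus,Pan_orientalis),Quercus_brevicauda)); the answer is its 10 terminal taxa in alphabetical order.

Anopheles_domesticus, Capsella_litoralis, Larix_bicolor, Lutra_occidentalis, Lycaon_orientalis, Pan_orientalis, Passer_borealis, Quercus_brevicauda, Sciurus_elegans, Shigella_litoralis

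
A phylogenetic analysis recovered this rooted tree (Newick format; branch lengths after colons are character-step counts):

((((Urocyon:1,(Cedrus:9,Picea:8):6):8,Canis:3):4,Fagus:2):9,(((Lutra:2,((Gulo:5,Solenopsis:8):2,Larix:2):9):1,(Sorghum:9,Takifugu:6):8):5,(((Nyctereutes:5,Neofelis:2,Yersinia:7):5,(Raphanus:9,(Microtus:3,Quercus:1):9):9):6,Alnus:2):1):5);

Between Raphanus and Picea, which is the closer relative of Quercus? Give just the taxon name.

The MRCA of Quercus and Raphanus subtends (Raphanus,(Microtus,Quercus)) (3 taxa).
The MRCA of Quercus and Picea is the root, subtending the entire tree (18 taxa).
The first is nested inside the second, so Quercus shares a more recent common ancestor with Raphanus.

Raphanus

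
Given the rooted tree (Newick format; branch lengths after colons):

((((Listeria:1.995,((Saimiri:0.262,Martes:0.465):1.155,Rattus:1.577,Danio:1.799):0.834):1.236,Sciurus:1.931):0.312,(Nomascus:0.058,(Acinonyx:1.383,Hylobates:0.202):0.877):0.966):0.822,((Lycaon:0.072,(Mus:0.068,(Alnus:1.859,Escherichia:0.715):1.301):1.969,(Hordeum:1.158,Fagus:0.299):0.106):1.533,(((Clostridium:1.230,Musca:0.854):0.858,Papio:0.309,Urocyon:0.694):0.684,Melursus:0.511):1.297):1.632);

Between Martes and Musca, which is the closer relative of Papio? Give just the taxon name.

The MRCA of Papio and Musca subtends ((Clostridium,Musca),Papio,Urocyon) (4 taxa).
The MRCA of Papio and Martes is the root, subtending the entire tree (20 taxa).
The first is nested inside the second, so Papio shares a more recent common ancestor with Musca.

Musca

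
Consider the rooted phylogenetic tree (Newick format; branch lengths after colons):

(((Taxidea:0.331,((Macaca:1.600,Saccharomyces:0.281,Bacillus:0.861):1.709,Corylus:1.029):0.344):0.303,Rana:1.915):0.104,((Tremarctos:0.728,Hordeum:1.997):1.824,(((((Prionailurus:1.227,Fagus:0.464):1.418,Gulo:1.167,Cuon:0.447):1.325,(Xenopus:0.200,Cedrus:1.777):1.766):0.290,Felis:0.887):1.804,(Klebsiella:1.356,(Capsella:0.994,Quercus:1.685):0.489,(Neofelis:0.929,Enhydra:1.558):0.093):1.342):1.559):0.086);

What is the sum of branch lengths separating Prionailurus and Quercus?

9.580

The path runs Prionailurus → … → MRCA → … → Quercus; the MRCA is the node subtending (((((Prionailurus,Fagus),Gulo,Cuon),(Xenopus,Cedrus)),Felis),(Klebsiella,(Capsella,Quercus),(Neofelis,Enhydra))).
Branch lengths along that path: 1.227 + 1.418 + 1.325 + 0.290 + 1.804 + 1.342 + 0.489 + 1.685 = 9.580.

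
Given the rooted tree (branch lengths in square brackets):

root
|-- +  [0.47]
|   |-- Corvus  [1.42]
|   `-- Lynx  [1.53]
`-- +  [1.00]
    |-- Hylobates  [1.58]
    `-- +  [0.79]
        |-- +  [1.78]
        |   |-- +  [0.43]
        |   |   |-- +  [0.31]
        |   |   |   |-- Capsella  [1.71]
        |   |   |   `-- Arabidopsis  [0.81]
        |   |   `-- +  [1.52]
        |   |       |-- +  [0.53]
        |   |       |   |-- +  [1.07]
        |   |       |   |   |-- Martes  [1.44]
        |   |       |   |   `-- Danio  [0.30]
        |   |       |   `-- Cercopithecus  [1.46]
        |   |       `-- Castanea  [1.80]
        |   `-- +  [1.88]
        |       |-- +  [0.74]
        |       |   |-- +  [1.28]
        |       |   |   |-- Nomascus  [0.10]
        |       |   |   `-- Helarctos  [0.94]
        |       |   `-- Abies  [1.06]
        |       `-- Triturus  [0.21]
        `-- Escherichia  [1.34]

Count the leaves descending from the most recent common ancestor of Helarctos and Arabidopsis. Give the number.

The MRCA of Helarctos and Arabidopsis is the node subtending (((Capsella,Arabidopsis),(((Martes,Danio),Cercopithecus),Castanea)),(((Nomascus,Helarctos),Abies),Triturus)).
That clade contains 10 terminal taxa: Abies, Arabidopsis, Capsella, Castanea, Cercopithecus, Danio, Helarctos, Martes, Nomascus, Triturus.

10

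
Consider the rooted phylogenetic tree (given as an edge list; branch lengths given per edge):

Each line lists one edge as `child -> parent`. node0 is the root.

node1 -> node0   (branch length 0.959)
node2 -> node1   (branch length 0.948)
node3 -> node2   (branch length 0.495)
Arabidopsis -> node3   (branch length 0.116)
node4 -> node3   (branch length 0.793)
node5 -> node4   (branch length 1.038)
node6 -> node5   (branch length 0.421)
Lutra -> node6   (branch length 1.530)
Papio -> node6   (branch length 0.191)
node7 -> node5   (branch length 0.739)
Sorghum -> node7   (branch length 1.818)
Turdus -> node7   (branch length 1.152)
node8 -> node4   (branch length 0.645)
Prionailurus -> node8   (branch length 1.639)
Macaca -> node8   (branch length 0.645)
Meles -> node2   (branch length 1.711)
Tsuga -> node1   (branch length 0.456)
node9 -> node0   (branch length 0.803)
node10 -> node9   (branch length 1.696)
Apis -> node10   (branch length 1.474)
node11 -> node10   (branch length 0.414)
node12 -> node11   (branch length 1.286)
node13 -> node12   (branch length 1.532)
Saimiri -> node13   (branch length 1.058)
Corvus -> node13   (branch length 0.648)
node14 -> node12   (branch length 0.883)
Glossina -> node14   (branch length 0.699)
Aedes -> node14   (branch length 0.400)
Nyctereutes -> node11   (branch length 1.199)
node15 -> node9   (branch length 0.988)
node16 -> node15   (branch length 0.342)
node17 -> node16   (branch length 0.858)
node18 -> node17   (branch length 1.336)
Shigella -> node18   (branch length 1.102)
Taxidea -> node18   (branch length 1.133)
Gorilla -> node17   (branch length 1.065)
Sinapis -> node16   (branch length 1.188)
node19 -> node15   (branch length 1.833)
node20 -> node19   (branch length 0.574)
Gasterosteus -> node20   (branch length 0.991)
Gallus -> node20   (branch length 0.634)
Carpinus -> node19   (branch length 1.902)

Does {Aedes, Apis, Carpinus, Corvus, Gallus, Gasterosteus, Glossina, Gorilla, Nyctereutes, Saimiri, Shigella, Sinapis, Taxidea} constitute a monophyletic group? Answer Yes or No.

The most recent common ancestor of these taxa subtends ((Apis,(((Saimiri,Corvus),(Glossina,Aedes)),Nyctereutes)),((((Shigella,Taxidea),Gorilla),Sinapis),((Gasterosteus,Gallus),Carpinus))).
That clade has exactly 13 tips — every listed taxon and nothing else — so the group is monophyletic.

Yes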